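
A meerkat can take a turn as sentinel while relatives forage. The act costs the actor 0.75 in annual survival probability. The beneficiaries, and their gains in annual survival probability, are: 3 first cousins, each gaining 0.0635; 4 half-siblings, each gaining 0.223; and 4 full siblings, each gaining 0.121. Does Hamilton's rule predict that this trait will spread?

Hamilton's rule: the trait is favored when the sum of r·B over every recipient exceeds the actor's cost C.
r to a first cousin = 1/8 (first cousins share one grandparent pair — two paths of length 4: r = 2·(1/2)^4 = 1/8).
r to a half-sibling = 1/4 (half-sibs share one parent — one path of length 2: r = (1/2)^2 = 1/4).
r to a full sibling = 0.5 (full sibs share both parents — two paths of length 2: r = 2·(1/2)^2 = 1/2).
Summing one r·B term per recipient: 3·0.125·0.0635 + 4·0.25·0.223 + 4·0.5·0.121 = 0.4888125.
0.4888125 < 0.75: the indirect benefit is less than the cost.

No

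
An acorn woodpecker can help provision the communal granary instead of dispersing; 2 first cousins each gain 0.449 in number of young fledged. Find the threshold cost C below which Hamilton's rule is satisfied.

0.11225

r to a first cousin = 0.125 (first cousins share one grandparent pair — two paths of length 4: r = 2·(1/2)^4 = 1/8).
Hamilton's rule: n·r·B > C, so the trait is favored while C < n·r·B = 2·0.125·0.449 = 0.11225.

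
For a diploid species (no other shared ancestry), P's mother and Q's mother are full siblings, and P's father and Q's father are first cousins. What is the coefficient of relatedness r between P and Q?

Independent pedigree routes through distinct common ancestors add.
P and Q are related in two ways: first cousins through their mothers (r = 1/8) and second cousins through their fathers (r = 1/32).
r = 1/8 + 1/32 = 0.15625.

0.15625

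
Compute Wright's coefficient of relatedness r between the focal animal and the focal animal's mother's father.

0.25

Each parent–offspring link contributes a factor of 1/2, and independent paths through distinct common ancestors add.
Two parent–offspring links: r = (1/2)^2 = 1/4.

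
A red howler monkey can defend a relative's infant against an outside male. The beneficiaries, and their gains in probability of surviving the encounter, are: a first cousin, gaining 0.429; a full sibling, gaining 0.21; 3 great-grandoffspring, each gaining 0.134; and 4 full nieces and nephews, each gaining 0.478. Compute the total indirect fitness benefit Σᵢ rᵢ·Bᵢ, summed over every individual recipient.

r to a first cousin = 0.125 (first cousins share one grandparent pair — two paths of length 4: r = 2·(1/2)^4 = 1/8).
r to a full sibling = 1/2 (full sibs share both parents — two paths of length 2: r = 2·(1/2)^2 = 1/2).
r to a great-grandoffspring = 0.125 (three parent–offspring links: r = (1/2)^3 = 1/8).
r to a full niece or nephew = 0.25 (full aunt/uncle↔niece/nephew: two paths of length 3 through the shared grandparent pair: r = 2·(1/2)^3 = 1/4).
Summing one r·B term per recipient: 1·0.125·0.429 + 1·0.5·0.21 + 3·0.125·0.134 + 4·0.25·0.478 = 0.686875.

0.686875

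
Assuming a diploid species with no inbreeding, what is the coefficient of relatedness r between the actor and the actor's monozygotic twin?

1

Each parent–offspring link contributes a factor of 1/2, and independent paths through distinct common ancestors add.
Monozygotic twins share every allele identical by descent: r = 1.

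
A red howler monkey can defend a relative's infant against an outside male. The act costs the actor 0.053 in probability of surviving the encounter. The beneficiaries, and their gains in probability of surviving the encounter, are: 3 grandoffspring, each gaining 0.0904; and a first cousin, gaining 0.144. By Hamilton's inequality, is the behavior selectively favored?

Hamilton's rule: the trait is favored when the sum of r·B over every recipient exceeds the actor's cost C.
r to a grandoffspring = 0.25 (two parent–offspring links: r = (1/2)^2 = 1/4).
r to a first cousin = 1/8 (first cousins share one grandparent pair — two paths of length 4: r = 2·(1/2)^4 = 1/8).
Summing one r·B term per recipient: 3·0.25·0.0904 + 1·0.125·0.144 = 0.0858.
0.0858 > 0.053: the indirect benefit exceeds the cost.

Yes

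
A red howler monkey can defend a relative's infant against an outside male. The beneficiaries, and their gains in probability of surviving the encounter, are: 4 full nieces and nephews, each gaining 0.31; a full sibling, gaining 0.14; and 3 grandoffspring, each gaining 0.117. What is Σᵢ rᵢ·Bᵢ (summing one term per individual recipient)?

0.46775

r to a full niece or nephew = 0.25 (full aunt/uncle↔niece/nephew: two paths of length 3 through the shared grandparent pair: r = 2·(1/2)^3 = 1/4).
r to a full sibling = 1/2 (full sibs share both parents — two paths of length 2: r = 2·(1/2)^2 = 1/2).
r to a grandoffspring = 0.25 (two parent–offspring links: r = (1/2)^2 = 1/4).
Summing one r·B term per recipient: 4·0.25·0.31 + 1·0.5·0.14 + 3·0.25·0.117 = 0.46775.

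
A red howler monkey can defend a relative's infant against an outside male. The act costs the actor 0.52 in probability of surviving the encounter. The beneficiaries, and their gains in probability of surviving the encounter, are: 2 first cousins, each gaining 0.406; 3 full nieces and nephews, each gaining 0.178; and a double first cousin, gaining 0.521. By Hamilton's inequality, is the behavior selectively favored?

Hamilton's rule: the trait is favored when the sum of r·B over every recipient exceeds the actor's cost C.
r to a first cousin = 1/8 (first cousins share one grandparent pair — two paths of length 4: r = 2·(1/2)^4 = 1/8).
r to a full niece or nephew = 1/4 (full aunt/uncle↔niece/nephew: two paths of length 3 through the shared grandparent pair: r = 2·(1/2)^3 = 1/4).
r to a double first cousin = 0.25 (double first cousins share both grandparent pairs — four paths of length 4: r = 4·(1/2)^4 = 1/4).
Summing one r·B term per recipient: 2·0.125·0.406 + 3·0.25·0.178 + 1·0.25·0.521 = 0.36525.
0.36525 < 0.52: the indirect benefit is less than the cost.

No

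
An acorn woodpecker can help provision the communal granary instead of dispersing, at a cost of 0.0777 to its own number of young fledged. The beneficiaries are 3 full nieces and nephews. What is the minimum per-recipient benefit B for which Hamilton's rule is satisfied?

r to a full niece or nephew = 1/4 (full aunt/uncle↔niece/nephew: two paths of length 3 through the shared grandparent pair: r = 2·(1/2)^3 = 1/4).
Hamilton's rule with n recipients of equal r: n·r·B > C, so B > C/(n·r) = 0.0777/(3·0.25) = 0.1036.

0.1036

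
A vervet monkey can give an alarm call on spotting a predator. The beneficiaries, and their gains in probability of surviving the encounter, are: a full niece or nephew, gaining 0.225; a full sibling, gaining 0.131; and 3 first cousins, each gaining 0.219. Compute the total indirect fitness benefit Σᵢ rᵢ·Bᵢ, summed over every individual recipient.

r to a full niece or nephew = 1/4 (full aunt/uncle↔niece/nephew: two paths of length 3 through the shared grandparent pair: r = 2·(1/2)^3 = 1/4).
r to a full sibling = 0.5 (full sibs share both parents — two paths of length 2: r = 2·(1/2)^2 = 1/2).
r to a first cousin = 1/8 (first cousins share one grandparent pair — two paths of length 4: r = 2·(1/2)^4 = 1/8).
Summing one r·B term per recipient: 1·0.25·0.225 + 1·0.5·0.131 + 3·0.125·0.219 = 0.203875.

0.203875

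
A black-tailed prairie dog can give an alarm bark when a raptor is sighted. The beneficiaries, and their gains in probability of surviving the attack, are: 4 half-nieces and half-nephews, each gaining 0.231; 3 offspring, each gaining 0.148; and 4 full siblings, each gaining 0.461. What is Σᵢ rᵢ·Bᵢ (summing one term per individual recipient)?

r to a half-niece or half-nephew = 0.125 (half-aunt/uncle↔niece/nephew: one path of length 3: r = (1/2)^3 = 1/8).
r to an offspring = 1/2 (one parent–offspring link: r = (1/2)^1 = 1/2).
r to a full sibling = 0.5 (full sibs share both parents — two paths of length 2: r = 2·(1/2)^2 = 1/2).
Summing one r·B term per recipient: 4·0.125·0.231 + 3·0.5·0.148 + 4·0.5·0.461 = 1.2595.

1.2595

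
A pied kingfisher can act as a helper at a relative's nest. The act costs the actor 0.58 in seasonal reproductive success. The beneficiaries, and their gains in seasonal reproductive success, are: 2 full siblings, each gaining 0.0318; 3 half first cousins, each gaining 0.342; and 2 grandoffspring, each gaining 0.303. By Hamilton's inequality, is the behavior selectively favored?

Hamilton's rule: the trait is favored when the sum of r·B over every recipient exceeds the actor's cost C.
r to a full sibling = 1/2 (full sibs share both parents — two paths of length 2: r = 2·(1/2)^2 = 1/2).
r to a half first cousin = 0.0625 (half first cousins share one grandparent — one path of length 4: r = (1/2)^4 = 1/16).
r to a grandoffspring = 0.25 (two parent–offspring links: r = (1/2)^2 = 1/4).
Summing one r·B term per recipient: 2·0.5·0.0318 + 3·0.0625·0.342 + 2·0.25·0.303 = 0.247425.
0.247425 < 0.58: the indirect benefit is less than the cost.

No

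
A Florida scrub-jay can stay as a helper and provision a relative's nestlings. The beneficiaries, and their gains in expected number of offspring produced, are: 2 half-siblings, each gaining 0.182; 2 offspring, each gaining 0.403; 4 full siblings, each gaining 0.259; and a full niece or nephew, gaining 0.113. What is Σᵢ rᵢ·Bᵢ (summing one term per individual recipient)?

1.04025

r to a half-sibling = 0.25 (half-sibs share one parent — one path of length 2: r = (1/2)^2 = 1/4).
r to an offspring = 0.5 (one parent–offspring link: r = (1/2)^1 = 1/2).
r to a full sibling = 1/2 (full sibs share both parents — two paths of length 2: r = 2·(1/2)^2 = 1/2).
r to a full niece or nephew = 0.25 (full aunt/uncle↔niece/nephew: two paths of length 3 through the shared grandparent pair: r = 2·(1/2)^3 = 1/4).
Summing one r·B term per recipient: 2·0.25·0.182 + 2·0.5·0.403 + 4·0.5·0.259 + 1·0.25·0.113 = 1.04025.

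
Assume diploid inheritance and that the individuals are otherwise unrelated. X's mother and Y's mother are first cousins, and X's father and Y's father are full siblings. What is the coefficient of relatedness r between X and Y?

Relatedness sums over independent paths through distinct common ancestors.
X and Y are related in two ways: second cousins through their mothers (r = 1/32) and first cousins through their fathers (r = 1/8).
r = 1/32 + 1/8 = 5/32 = 0.15625.

0.15625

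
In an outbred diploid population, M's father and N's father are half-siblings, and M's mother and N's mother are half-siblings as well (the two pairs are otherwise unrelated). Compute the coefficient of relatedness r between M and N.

Relatedness sums over independent paths through distinct common ancestors.
M and N are related in two ways: half first cousins through their fathers (r = 1/16) and half first cousins through their mothers (r = 1/16).
r = 1/16 + 1/16 = 1/8 = 0.125.

0.125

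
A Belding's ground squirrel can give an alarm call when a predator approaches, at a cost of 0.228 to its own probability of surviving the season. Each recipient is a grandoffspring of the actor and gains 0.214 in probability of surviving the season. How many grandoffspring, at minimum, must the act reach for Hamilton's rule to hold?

r to a grandoffspring = 1/4 (two parent–offspring links: r = (1/2)^2 = 1/4).
Hamilton's rule: n·r·B > C  ⇒  n > C/(r·B) = 0.228/(0.25·0.214) = 4.262.
The smallest integer exceeding 4.262 is 5.

5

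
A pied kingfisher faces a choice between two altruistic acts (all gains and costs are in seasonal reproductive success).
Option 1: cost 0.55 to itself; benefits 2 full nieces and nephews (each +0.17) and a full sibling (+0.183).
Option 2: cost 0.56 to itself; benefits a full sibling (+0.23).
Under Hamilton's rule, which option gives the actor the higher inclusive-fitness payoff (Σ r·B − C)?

Option 1

Option 1: r to a full niece or nephew = 0.25.
Option 1: r to a full sibling = 0.5.
Option 1: Σ r·B − C = (2·0.25·0.17 + 1·0.5·0.183) − 0.55 = -0.3735.
Option 2: r to a full sibling = 0.5.
Option 2: Σ r·B − C = (1·0.5·0.23) − 0.56 = -0.445.
Option 1 has the higher net inclusive-fitness payoff.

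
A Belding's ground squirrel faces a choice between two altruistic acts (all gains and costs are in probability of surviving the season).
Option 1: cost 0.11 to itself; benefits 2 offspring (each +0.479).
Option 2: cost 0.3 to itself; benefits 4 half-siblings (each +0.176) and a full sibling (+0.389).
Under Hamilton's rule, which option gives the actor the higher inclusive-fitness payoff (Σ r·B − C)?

Option 1: r to an offspring = 0.5.
Option 1: Σ r·B − C = (2·0.5·0.479) − 0.11 = 0.369.
Option 2: r to a half-sibling = 0.25.
Option 2: r to a full sibling = 0.5.
Option 2: Σ r·B − C = (4·0.25·0.176 + 1·0.5·0.389) − 0.3 = 0.0705.
Option 1 has the higher net inclusive-fitness payoff.

Option 1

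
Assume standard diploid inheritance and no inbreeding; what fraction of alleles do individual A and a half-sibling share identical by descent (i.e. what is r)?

Half-sibs share one parent — one path of length 2: r = (1/2)^2 = 1/4.

0.25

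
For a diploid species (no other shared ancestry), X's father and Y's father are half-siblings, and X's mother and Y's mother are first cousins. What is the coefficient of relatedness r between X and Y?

0.09375

Relatedness sums over independent paths through distinct common ancestors.
X and Y are related in two ways: half first cousins through their fathers (r = 1/16) and second cousins through their mothers (r = 1/32).
r = 1/16 + 1/32 = 3/32 = 0.09375.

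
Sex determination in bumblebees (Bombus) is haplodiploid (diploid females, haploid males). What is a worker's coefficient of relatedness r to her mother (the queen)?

One meiotic link between diploid queen and diploid daughter: r = 1/2.

0.5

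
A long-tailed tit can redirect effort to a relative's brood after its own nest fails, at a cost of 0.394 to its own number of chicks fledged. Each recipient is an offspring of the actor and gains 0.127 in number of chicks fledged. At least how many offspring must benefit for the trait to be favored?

r to an offspring = 0.5 (one parent–offspring link: r = (1/2)^1 = 1/2).
Hamilton's rule: n·r·B > C  ⇒  n > C/(r·B) = 0.394/(0.5·0.127) = 6.205.
The smallest integer exceeding 6.205 is 7.

7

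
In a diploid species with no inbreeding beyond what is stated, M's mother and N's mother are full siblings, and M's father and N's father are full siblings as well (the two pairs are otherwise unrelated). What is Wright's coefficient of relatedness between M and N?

0.25

Independent pedigree routes through distinct common ancestors add.
M and N are related in two ways: first cousins through their mothers (r = 1/8) and first cousins through their fathers (r = 1/8) — i.e. double first cousins.
r = 1/8 + 1/8 = 1/4 = 0.25.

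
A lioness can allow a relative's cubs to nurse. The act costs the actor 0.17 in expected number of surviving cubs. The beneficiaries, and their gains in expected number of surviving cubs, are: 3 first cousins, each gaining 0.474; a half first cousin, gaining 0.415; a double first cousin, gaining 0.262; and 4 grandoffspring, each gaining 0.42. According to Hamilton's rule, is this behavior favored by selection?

Hamilton's rule: the trait is favored when the sum of r·B over every recipient exceeds the actor's cost C.
r to a first cousin = 0.125 (first cousins share one grandparent pair — two paths of length 4: r = 2·(1/2)^4 = 1/8).
r to a half first cousin = 0.0625 (half first cousins share one grandparent — one path of length 4: r = (1/2)^4 = 1/16).
r to a double first cousin = 0.25 (double first cousins share both grandparent pairs — four paths of length 4: r = 4·(1/2)^4 = 1/4).
r to a grandoffspring = 0.25 (two parent–offspring links: r = (1/2)^2 = 1/4).
Summing one r·B term per recipient: 3·0.125·0.474 + 1·0.0625·0.415 + 1·0.25·0.262 + 4·0.25·0.42 = 0.6891875.
0.6891875 > 0.17: the indirect benefit exceeds the cost.

Yes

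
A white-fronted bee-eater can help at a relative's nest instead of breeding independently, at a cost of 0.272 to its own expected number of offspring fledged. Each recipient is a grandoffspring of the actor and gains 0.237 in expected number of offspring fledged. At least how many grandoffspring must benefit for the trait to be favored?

r to a grandoffspring = 1/4 (two parent–offspring links: r = (1/2)^2 = 1/4).
Hamilton's rule: n·r·B > C  ⇒  n > C/(r·B) = 0.272/(0.25·0.237) = 4.591.
The smallest integer exceeding 4.591 is 5.

5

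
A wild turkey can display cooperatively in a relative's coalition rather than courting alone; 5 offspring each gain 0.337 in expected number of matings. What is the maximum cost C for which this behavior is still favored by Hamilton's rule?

0.8425

r to an offspring = 0.5 (one parent–offspring link: r = (1/2)^1 = 1/2).
Hamilton's rule: n·r·B > C, so the trait is favored while C < n·r·B = 5·0.5·0.337 = 0.8425.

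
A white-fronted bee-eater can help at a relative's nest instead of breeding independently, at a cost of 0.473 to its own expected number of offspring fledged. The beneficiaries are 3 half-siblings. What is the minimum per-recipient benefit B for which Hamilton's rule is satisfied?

r to a half-sibling = 1/4 (half-sibs share one parent — one path of length 2: r = (1/2)^2 = 1/4).
Hamilton's rule with n recipients of equal r: n·r·B > C, so B > C/(n·r) = 0.473/(3·0.25) = 0.6307.

0.6307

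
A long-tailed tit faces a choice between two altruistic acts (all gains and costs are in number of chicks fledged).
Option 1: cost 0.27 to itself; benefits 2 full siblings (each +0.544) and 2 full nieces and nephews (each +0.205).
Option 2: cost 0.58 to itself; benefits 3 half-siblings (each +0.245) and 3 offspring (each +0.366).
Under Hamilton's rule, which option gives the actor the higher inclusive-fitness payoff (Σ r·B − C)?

Option 1

Option 1: r to a full sibling = 0.5.
Option 1: r to a full niece or nephew = 0.25.
Option 1: Σ r·B − C = (2·0.5·0.544 + 2·0.25·0.205) − 0.27 = 0.3765.
Option 2: r to a half-sibling = 0.25.
Option 2: r to an offspring = 0.5.
Option 2: Σ r·B − C = (3·0.25·0.245 + 3·0.5·0.366) − 0.58 = 0.15275.
Option 1 has the higher net inclusive-fitness payoff.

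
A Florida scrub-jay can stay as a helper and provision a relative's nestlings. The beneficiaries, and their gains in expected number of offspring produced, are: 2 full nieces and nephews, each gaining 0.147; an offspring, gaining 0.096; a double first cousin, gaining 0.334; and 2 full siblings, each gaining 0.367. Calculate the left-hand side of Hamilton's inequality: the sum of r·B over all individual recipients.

r to a full niece or nephew = 0.25 (full aunt/uncle↔niece/nephew: two paths of length 3 through the shared grandparent pair: r = 2·(1/2)^3 = 1/4).
r to an offspring = 0.5 (one parent–offspring link: r = (1/2)^1 = 1/2).
r to a double first cousin = 0.25 (double first cousins share both grandparent pairs — four paths of length 4: r = 4·(1/2)^4 = 1/4).
r to a full sibling = 0.5 (full sibs share both parents — two paths of length 2: r = 2·(1/2)^2 = 1/2).
Summing one r·B term per recipient: 2·0.25·0.147 + 1·0.5·0.096 + 1·0.25·0.334 + 2·0.5·0.367 = 0.572.

0.572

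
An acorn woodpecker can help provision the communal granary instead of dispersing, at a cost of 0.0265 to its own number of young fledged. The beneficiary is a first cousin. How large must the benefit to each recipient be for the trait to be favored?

0.212

r to a first cousin = 0.125 (first cousins share one grandparent pair — two paths of length 4: r = 2·(1/2)^4 = 1/8).
Hamilton's rule with n recipients of equal r: n·r·B > C, so B > C/(n·r) = 0.0265/(1·0.125) = 0.212.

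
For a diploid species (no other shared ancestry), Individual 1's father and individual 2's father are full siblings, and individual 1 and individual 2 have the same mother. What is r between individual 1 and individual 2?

0.375

Independent pedigree routes through distinct common ancestors add.
Individual 1 and individual 2 are related in two ways: first cousins through their fathers (r = 1/8) and half-sibs through their shared mother (r = 1/4).
r = 1/8 + 1/4 = 3/8 = 0.375.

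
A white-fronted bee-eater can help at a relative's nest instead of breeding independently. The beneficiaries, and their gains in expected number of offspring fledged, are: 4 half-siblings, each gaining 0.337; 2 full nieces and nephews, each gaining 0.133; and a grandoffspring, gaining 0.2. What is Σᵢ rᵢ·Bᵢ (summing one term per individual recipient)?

0.4535

r to a half-sibling = 1/4 (half-sibs share one parent — one path of length 2: r = (1/2)^2 = 1/4).
r to a full niece or nephew = 1/4 (full aunt/uncle↔niece/nephew: two paths of length 3 through the shared grandparent pair: r = 2·(1/2)^3 = 1/4).
r to a grandoffspring = 0.25 (two parent–offspring links: r = (1/2)^2 = 1/4).
Summing one r·B term per recipient: 4·0.25·0.337 + 2·0.25·0.133 + 1·0.25·0.2 = 0.4535.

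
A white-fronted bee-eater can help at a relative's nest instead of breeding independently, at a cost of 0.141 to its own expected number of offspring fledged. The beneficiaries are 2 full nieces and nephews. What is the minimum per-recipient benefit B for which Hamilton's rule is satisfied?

0.282

r to a full niece or nephew = 1/4 (full aunt/uncle↔niece/nephew: two paths of length 3 through the shared grandparent pair: r = 2·(1/2)^3 = 1/4).
Hamilton's rule with n recipients of equal r: n·r·B > C, so B > C/(n·r) = 0.141/(2·0.25) = 0.282.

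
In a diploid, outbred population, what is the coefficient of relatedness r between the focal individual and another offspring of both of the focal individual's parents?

Each parent–offspring link contributes a factor of 1/2, and independent paths through distinct common ancestors add.
Full sibs share both parents — two paths of length 2: r = 2·(1/2)^2 = 1/2.

0.5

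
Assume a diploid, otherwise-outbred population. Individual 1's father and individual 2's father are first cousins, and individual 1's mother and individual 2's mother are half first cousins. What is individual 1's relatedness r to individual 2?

Relatedness sums over independent paths through distinct common ancestors.
Individual 1 and individual 2 are related in two ways: second cousins through their fathers (r = 1/32) and half second cousins through their mothers (r = 1/64).
r = 1/32 + 1/64 = 0.046875.

0.046875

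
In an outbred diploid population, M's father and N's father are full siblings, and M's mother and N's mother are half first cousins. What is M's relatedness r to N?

0.140625

With two independent routes of shared ancestry, r is the sum of the two contributions.
M and N are related in two ways: first cousins through their fathers (r = 1/8) and half second cousins through their mothers (r = 1/64).
r = 1/8 + 1/64 = 0.140625.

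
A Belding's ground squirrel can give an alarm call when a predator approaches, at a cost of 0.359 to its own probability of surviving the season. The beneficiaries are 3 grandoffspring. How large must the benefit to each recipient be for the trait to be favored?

0.4787

r to a grandoffspring = 1/4 (two parent–offspring links: r = (1/2)^2 = 1/4).
Hamilton's rule with n recipients of equal r: n·r·B > C, so B > C/(n·r) = 0.359/(3·0.25) = 0.4787.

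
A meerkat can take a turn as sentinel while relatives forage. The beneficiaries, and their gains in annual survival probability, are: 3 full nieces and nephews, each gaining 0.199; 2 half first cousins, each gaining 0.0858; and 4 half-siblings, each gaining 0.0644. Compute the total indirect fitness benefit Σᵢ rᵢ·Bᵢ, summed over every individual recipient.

r to a full niece or nephew = 0.25 (full aunt/uncle↔niece/nephew: two paths of length 3 through the shared grandparent pair: r = 2·(1/2)^3 = 1/4).
r to a half first cousin = 0.0625 (half first cousins share one grandparent — one path of length 4: r = (1/2)^4 = 1/16).
r to a half-sibling = 0.25 (half-sibs share one parent — one path of length 2: r = (1/2)^2 = 1/4).
Summing one r·B term per recipient: 3·0.25·0.199 + 2·0.0625·0.0858 + 4·0.25·0.0644 = 0.224375.

0.224375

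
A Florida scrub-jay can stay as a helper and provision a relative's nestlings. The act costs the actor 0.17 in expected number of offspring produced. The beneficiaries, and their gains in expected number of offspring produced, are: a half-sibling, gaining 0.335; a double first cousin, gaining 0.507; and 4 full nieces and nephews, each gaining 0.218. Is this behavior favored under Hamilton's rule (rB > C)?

Hamilton's rule: the trait is favored when the sum of r·B over every recipient exceeds the actor's cost C.
r to a half-sibling = 1/4 (half-sibs share one parent — one path of length 2: r = (1/2)^2 = 1/4).
r to a double first cousin = 0.25 (double first cousins share both grandparent pairs — four paths of length 4: r = 4·(1/2)^4 = 1/4).
r to a full niece or nephew = 0.25 (full aunt/uncle↔niece/nephew: two paths of length 3 through the shared grandparent pair: r = 2·(1/2)^3 = 1/4).
Summing one r·B term per recipient: 1·0.25·0.335 + 1·0.25·0.507 + 4·0.25·0.218 = 0.4285.
0.4285 > 0.17: the indirect benefit exceeds the cost.

Yes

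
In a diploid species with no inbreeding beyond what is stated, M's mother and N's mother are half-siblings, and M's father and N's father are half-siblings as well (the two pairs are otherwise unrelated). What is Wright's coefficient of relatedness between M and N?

0.125

With two independent routes of shared ancestry, r is the sum of the two contributions.
M and N are related in two ways: half first cousins through their mothers (r = 1/16) and half first cousins through their fathers (r = 1/16).
r = 1/16 + 1/16 = 1/8 = 0.125.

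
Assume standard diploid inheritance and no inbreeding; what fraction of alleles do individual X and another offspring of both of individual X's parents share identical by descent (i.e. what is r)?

0.5

Each parent–offspring link contributes a factor of 1/2, and independent paths through distinct common ancestors add.
Full sibs share both parents — two paths of length 2: r = 2·(1/2)^2 = 1/2.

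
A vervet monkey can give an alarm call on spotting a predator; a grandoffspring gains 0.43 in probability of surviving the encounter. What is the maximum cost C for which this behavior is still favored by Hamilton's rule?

r to a grandoffspring = 0.25 (two parent–offspring links: r = (1/2)^2 = 1/4).
Hamilton's rule: n·r·B > C, so the trait is favored while C < n·r·B = 1·0.25·0.43 = 0.1075.

0.1075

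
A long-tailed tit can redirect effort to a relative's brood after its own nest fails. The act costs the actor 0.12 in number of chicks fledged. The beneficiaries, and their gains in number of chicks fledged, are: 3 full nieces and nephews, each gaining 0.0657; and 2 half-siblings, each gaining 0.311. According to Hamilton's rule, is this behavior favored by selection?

Yes

Hamilton's rule: the trait is favored when the sum of r·B over every recipient exceeds the actor's cost C.
r to a full niece or nephew = 1/4 (full aunt/uncle↔niece/nephew: two paths of length 3 through the shared grandparent pair: r = 2·(1/2)^3 = 1/4).
r to a half-sibling = 0.25 (half-sibs share one parent — one path of length 2: r = (1/2)^2 = 1/4).
Summing one r·B term per recipient: 3·0.25·0.0657 + 2·0.25·0.311 = 0.204775.
0.204775 > 0.12: the indirect benefit exceeds the cost.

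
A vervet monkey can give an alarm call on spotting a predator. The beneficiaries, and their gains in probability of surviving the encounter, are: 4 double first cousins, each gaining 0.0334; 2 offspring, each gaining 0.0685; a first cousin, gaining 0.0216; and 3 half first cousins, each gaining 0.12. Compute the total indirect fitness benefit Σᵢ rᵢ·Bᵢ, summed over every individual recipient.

0.1271

r to a double first cousin = 0.25 (double first cousins share both grandparent pairs — four paths of length 4: r = 4·(1/2)^4 = 1/4).
r to an offspring = 0.5 (one parent–offspring link: r = (1/2)^1 = 1/2).
r to a first cousin = 0.125 (first cousins share one grandparent pair — two paths of length 4: r = 2·(1/2)^4 = 1/8).
r to a half first cousin = 1/16 (half first cousins share one grandparent — one path of length 4: r = (1/2)^4 = 1/16).
Summing one r·B term per recipient: 4·0.25·0.0334 + 2·0.5·0.0685 + 1·0.125·0.0216 + 3·0.0625·0.12 = 0.1271.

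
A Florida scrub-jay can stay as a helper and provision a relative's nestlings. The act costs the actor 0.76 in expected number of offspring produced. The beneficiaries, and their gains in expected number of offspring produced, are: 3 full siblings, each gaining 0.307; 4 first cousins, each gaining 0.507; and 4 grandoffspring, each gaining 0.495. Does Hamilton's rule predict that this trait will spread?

Yes

Hamilton's rule: the trait is favored when the sum of r·B over every recipient exceeds the actor's cost C.
r to a full sibling = 1/2 (full sibs share both parents — two paths of length 2: r = 2·(1/2)^2 = 1/2).
r to a first cousin = 1/8 (first cousins share one grandparent pair — two paths of length 4: r = 2·(1/2)^4 = 1/8).
r to a grandoffspring = 0.25 (two parent–offspring links: r = (1/2)^2 = 1/4).
Summing one r·B term per recipient: 3·0.5·0.307 + 4·0.125·0.507 + 4·0.25·0.495 = 1.209.
1.209 > 0.76: the indirect benefit exceeds the cost.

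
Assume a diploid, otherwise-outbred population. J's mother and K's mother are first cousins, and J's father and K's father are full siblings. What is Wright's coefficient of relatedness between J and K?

With two independent routes of shared ancestry, r is the sum of the two contributions.
J and K are related in two ways: second cousins through their mothers (r = 1/32) and first cousins through their fathers (r = 1/8).
r = 1/32 + 1/8 = 5/32 = 0.15625.

0.15625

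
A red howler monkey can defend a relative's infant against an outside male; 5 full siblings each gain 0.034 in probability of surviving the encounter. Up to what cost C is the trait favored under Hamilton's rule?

0.085

r to a full sibling = 0.5 (full sibs share both parents — two paths of length 2: r = 2·(1/2)^2 = 1/2).
Hamilton's rule: n·r·B > C, so the trait is favored while C < n·r·B = 5·0.5·0.034 = 0.085.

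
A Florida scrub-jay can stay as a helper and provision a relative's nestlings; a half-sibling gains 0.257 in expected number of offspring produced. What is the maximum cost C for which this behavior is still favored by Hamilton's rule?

0.06425

r to a half-sibling = 1/4 (half-sibs share one parent — one path of length 2: r = (1/2)^2 = 1/4).
Hamilton's rule: n·r·B > C, so the trait is favored while C < n·r·B = 1·0.25·0.257 = 0.06425.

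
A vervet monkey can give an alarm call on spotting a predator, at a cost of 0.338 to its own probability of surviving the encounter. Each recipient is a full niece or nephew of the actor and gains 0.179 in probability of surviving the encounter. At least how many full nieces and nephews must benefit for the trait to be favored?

8

r to a full niece or nephew = 0.25 (full aunt/uncle↔niece/nephew: two paths of length 3 through the shared grandparent pair: r = 2·(1/2)^3 = 1/4).
Hamilton's rule: n·r·B > C  ⇒  n > C/(r·B) = 0.338/(0.25·0.179) = 7.553.
The smallest integer exceeding 7.553 is 8.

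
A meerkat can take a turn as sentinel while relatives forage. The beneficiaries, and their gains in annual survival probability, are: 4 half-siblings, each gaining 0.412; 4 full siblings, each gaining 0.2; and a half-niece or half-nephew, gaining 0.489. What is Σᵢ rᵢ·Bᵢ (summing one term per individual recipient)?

r to a half-sibling = 0.25 (half-sibs share one parent — one path of length 2: r = (1/2)^2 = 1/4).
r to a full sibling = 1/2 (full sibs share both parents — two paths of length 2: r = 2·(1/2)^2 = 1/2).
r to a half-niece or half-nephew = 0.125 (half-aunt/uncle↔niece/nephew: one path of length 3: r = (1/2)^3 = 1/8).
Summing one r·B term per recipient: 4·0.25·0.412 + 4·0.5·0.2 + 1·0.125·0.489 = 0.873125.

0.873125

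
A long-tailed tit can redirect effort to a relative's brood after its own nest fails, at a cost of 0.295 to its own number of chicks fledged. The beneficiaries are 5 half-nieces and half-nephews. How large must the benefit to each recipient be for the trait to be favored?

0.472

r to a half-niece or half-nephew = 0.125 (half-aunt/uncle↔niece/nephew: one path of length 3: r = (1/2)^3 = 1/8).
Hamilton's rule with n recipients of equal r: n·r·B > C, so B > C/(n·r) = 0.295/(5·0.125) = 0.472.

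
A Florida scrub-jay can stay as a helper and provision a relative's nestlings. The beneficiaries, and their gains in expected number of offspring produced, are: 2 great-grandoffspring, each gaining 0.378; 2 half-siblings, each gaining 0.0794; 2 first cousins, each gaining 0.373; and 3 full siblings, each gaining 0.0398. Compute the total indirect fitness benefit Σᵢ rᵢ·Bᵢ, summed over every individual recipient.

r to a great-grandoffspring = 0.125 (three parent–offspring links: r = (1/2)^3 = 1/8).
r to a half-sibling = 1/4 (half-sibs share one parent — one path of length 2: r = (1/2)^2 = 1/4).
r to a first cousin = 1/8 (first cousins share one grandparent pair — two paths of length 4: r = 2·(1/2)^4 = 1/8).
r to a full sibling = 1/2 (full sibs share both parents — two paths of length 2: r = 2·(1/2)^2 = 1/2).
Summing one r·B term per recipient: 2·0.125·0.378 + 2·0.25·0.0794 + 2·0.125·0.373 + 3·0.5·0.0398 = 0.28715.

0.28715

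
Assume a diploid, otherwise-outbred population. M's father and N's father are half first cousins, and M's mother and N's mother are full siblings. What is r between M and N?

Relatedness sums over independent paths through distinct common ancestors.
M and N are related in two ways: half second cousins through their fathers (r = 1/64) and first cousins through their mothers (r = 1/8).
r = 1/64 + 1/8 = 9/64 = 0.140625.

0.140625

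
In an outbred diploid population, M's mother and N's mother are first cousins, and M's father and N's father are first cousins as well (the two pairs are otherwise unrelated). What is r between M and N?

0.0625

Wright's path rule: contributions from independent ancestry routes add.
M and N are related in two ways: second cousins through their mothers (r = 1/32) and second cousins through their fathers (r = 1/32).
r = 1/32 + 1/32 = 1/16 = 0.0625.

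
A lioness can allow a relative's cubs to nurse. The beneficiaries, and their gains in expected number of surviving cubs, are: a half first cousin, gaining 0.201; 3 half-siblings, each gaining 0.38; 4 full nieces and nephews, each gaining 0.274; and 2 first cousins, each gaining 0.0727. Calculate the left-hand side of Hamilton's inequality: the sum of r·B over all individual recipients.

r to a half first cousin = 0.0625 (half first cousins share one grandparent — one path of length 4: r = (1/2)^4 = 1/16).
r to a half-sibling = 1/4 (half-sibs share one parent — one path of length 2: r = (1/2)^2 = 1/4).
r to a full niece or nephew = 0.25 (full aunt/uncle↔niece/nephew: two paths of length 3 through the shared grandparent pair: r = 2·(1/2)^3 = 1/4).
r to a first cousin = 0.125 (first cousins share one grandparent pair — two paths of length 4: r = 2·(1/2)^4 = 1/8).
Summing one r·B term per recipient: 1·0.0625·0.201 + 3·0.25·0.38 + 4·0.25·0.274 + 2·0.125·0.0727 = 0.5897375.

0.5897375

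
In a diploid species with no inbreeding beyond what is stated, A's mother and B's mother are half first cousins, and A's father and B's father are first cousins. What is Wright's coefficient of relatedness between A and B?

With two independent routes of shared ancestry, r is the sum of the two contributions.
A and B are related in two ways: half second cousins through their mothers (r = 1/64) and second cousins through their fathers (r = 1/32).
r = 1/64 + 1/32 = 3/64 = 0.046875.

0.046875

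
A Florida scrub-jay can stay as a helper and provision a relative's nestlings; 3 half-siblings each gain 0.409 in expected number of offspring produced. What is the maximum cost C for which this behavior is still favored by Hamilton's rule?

r to a half-sibling = 0.25 (half-sibs share one parent — one path of length 2: r = (1/2)^2 = 1/4).
Hamilton's rule: n·r·B > C, so the trait is favored while C < n·r·B = 3·0.25·0.409 = 0.30675.

0.30675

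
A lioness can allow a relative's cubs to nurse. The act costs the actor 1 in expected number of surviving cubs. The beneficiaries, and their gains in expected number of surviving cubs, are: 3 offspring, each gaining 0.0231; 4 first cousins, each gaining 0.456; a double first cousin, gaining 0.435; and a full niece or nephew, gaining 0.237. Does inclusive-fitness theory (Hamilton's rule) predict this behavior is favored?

No

Hamilton's rule: the trait is favored when the sum of r·B over every recipient exceeds the actor's cost C.
r to an offspring = 1/2 (one parent–offspring link: r = (1/2)^1 = 1/2).
r to a first cousin = 0.125 (first cousins share one grandparent pair — two paths of length 4: r = 2·(1/2)^4 = 1/8).
r to a double first cousin = 0.25 (double first cousins share both grandparent pairs — four paths of length 4: r = 4·(1/2)^4 = 1/4).
r to a full niece or nephew = 1/4 (full aunt/uncle↔niece/nephew: two paths of length 3 through the shared grandparent pair: r = 2·(1/2)^3 = 1/4).
Summing one r·B term per recipient: 3·0.5·0.0231 + 4·0.125·0.456 + 1·0.25·0.435 + 1·0.25·0.237 = 0.43065.
0.43065 < 1: the indirect benefit is less than the cost.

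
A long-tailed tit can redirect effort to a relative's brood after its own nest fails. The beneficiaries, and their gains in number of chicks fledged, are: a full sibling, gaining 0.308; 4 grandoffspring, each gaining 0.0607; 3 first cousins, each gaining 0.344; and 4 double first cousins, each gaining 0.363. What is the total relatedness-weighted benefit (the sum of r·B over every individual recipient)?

0.7067

r to a full sibling = 1/2 (full sibs share both parents — two paths of length 2: r = 2·(1/2)^2 = 1/2).
r to a grandoffspring = 1/4 (two parent–offspring links: r = (1/2)^2 = 1/4).
r to a first cousin = 1/8 (first cousins share one grandparent pair — two paths of length 4: r = 2·(1/2)^4 = 1/8).
r to a double first cousin = 1/4 (double first cousins share both grandparent pairs — four paths of length 4: r = 4·(1/2)^4 = 1/4).
Summing one r·B term per recipient: 1·0.5·0.308 + 4·0.25·0.0607 + 3·0.125·0.344 + 4·0.25·0.363 = 0.7067.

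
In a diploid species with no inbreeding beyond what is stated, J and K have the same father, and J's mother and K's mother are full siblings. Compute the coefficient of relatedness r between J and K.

0.375

Relatedness sums over independent paths through distinct common ancestors.
J and K are related in two ways: half-sibs through their shared father (r = 1/4) and first cousins through their mothers (r = 1/8).
r = 1/4 + 1/8 = 0.375.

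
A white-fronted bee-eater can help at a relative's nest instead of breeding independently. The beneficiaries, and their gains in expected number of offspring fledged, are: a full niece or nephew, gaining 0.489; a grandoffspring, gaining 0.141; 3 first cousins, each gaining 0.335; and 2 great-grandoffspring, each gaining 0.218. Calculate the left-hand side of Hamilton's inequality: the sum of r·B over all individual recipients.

0.337625

r to a full niece or nephew = 1/4 (full aunt/uncle↔niece/nephew: two paths of length 3 through the shared grandparent pair: r = 2·(1/2)^3 = 1/4).
r to a grandoffspring = 1/4 (two parent–offspring links: r = (1/2)^2 = 1/4).
r to a first cousin = 1/8 (first cousins share one grandparent pair — two paths of length 4: r = 2·(1/2)^4 = 1/8).
r to a great-grandoffspring = 0.125 (three parent–offspring links: r = (1/2)^3 = 1/8).
Summing one r·B term per recipient: 1·0.25·0.489 + 1·0.25·0.141 + 3·0.125·0.335 + 2·0.125·0.218 = 0.337625.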